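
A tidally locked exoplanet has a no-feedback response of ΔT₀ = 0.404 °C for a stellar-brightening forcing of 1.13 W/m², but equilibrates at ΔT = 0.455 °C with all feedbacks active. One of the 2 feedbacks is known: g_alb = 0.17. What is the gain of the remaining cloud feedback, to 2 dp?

-0.06

Amplification A = ΔT/ΔT₀ = 0.455/0.404 = 1.126.
Total gain g = 1 − 1/A = 1 − 1/1.126 = 0.1119.
The known gain is 0.17.
g_cld = 0.1119 − 0.17 = -0.06.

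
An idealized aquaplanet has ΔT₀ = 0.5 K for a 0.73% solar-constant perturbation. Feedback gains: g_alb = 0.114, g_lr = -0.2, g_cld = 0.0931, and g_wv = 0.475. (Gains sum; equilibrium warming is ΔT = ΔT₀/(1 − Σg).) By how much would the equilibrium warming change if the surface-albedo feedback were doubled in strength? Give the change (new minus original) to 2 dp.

Original: g = 0.4821, ΔT = 0.5/(1−0.4821) = 0.9654 K.
With doubled surface-albedo: g' = 0.5961, ΔT' = 0.5/(1−0.5961) = 1.2379 K.
Change = 1.2379 − 0.9654 = 0.27 K.

0.27 K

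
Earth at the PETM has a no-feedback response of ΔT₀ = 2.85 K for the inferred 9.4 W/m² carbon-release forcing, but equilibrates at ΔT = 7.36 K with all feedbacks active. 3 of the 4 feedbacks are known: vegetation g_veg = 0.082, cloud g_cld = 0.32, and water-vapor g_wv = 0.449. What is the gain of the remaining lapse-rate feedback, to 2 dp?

-0.24

Amplification A = ΔT/ΔT₀ = 7.36/2.85 = 2.582.
Total gain g = 1 − 1/A = 1 − 1/2.582 = 0.6127.
Known gains sum to 0.082 + 0.32 + 0.449 = 0.851.
g_lr = 0.6127 − 0.851 = -0.24.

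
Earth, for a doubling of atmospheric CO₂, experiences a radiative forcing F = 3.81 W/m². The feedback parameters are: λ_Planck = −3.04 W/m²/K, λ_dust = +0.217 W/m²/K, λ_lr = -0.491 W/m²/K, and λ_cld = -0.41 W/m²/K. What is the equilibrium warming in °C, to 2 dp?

1.02 °C

Net feedback parameter λ = (−3.04) + (+0.217) + (-0.491) + (-0.41) = -3.724 W/m²/K.
ΔT = −F/λ = −3.81/(-3.724) = 1.02 °C.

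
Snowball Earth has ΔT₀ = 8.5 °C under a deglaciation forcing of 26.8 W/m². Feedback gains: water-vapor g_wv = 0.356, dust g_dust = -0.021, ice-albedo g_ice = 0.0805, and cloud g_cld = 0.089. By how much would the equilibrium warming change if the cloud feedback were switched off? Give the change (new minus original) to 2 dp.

-2.61 °C

Original: g = 0.5045, ΔT = 8.5/(1−0.5045) = 17.1544 °C.
Without cloud: g' = 0.4155, ΔT' = 8.5/(1−0.4155) = 14.5423 °C.
Change = 14.5423 − 17.1544 = -2.61 °C.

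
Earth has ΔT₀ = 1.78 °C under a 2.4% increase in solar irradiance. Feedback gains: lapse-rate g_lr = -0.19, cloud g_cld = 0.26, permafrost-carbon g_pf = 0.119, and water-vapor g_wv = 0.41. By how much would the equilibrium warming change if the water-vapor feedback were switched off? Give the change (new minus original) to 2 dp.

-2.24 °C

Original: g = 0.599, ΔT = 1.78/(1−0.599) = 4.4389 °C.
Without water-vapor: g' = 0.189, ΔT' = 1.78/(1−0.189) = 2.1948 °C.
Change = 2.1948 − 4.4389 = -2.24 °C.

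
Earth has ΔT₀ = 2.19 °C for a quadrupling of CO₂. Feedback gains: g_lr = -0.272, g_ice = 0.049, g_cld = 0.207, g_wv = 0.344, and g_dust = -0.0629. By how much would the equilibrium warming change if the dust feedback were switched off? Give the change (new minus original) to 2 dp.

0.28 °C

Original: g = 0.2651, ΔT = 2.19/(1−0.2651) = 2.9800 °C.
Without dust: g' = 0.328, ΔT' = 2.19/(1−0.328) = 3.2589 °C.
Change = 3.2589 − 2.9800 = 0.28 °C.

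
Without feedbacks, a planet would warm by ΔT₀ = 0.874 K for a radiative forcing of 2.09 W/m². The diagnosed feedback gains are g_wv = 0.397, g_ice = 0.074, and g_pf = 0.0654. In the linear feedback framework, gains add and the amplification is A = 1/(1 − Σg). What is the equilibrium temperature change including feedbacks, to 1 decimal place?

1.9 K

Total gain g = 0.397 + 0.074 + 0.0654 = 0.5364.
Amplification A = 1/(1 − 0.5364) = 2.157.
ΔT = 0.874 × 2.157 = 1.9 K.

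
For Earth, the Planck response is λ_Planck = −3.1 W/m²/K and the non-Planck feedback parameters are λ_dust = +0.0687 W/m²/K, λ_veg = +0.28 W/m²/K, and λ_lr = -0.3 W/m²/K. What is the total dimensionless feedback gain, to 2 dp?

0.02

Convert to gains: g_dust = 0.0687/3.1 = 0.02216; g_veg = 0.28/3.1 = 0.09032; g_lr = -0.3/3.1 = -0.09677.
Total gain g = 0.01571.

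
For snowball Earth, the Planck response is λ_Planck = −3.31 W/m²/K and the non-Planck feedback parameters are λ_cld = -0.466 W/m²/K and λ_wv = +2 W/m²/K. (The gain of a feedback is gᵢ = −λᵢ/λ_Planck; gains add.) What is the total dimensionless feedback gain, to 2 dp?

0.46

Convert to gains: g_cld = -0.466/3.31 = -0.1408; g_wv = 2/3.31 = 0.6042.
Total gain g = 0.4634.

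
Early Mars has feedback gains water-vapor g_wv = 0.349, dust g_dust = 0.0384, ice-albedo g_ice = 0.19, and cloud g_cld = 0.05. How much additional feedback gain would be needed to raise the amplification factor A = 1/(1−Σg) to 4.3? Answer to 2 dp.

Current total gain = 0.6274.
Target gain for A = 4.3: g* = 1 − 1/4.3 = 0.7674.
Additional gain needed = 0.7674 − 0.6274 = 0.14.

0.14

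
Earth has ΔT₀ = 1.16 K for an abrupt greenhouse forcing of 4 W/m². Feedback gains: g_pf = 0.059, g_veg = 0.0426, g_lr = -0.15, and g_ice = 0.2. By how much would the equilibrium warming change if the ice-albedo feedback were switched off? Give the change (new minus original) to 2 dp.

-0.26 K

Original: g = 0.1516, ΔT = 1.16/(1−0.1516) = 1.3673 K.
Without ice-albedo: g' = -0.0484, ΔT' = 1.16/(1+0.0484) = 1.1064 K.
Change = 1.1064 − 1.3673 = -0.26 K.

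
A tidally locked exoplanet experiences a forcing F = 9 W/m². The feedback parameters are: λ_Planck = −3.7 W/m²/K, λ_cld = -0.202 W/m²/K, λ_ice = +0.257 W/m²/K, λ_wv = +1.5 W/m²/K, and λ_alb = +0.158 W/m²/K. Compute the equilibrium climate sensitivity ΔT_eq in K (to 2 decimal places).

Net feedback parameter λ = (−3.7) + (-0.202) + (+0.257) + (+1.5) + (+0.158) = -1.987 W/m²/K.
ΔT = −F/λ = −9/(-1.987) = 4.53 K.

4.53 K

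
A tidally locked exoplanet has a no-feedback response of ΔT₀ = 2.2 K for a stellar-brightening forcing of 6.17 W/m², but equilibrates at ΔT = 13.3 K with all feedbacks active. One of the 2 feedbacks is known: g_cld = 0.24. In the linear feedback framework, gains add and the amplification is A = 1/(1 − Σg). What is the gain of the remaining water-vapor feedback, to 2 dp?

0.59

Amplification A = ΔT/ΔT₀ = 13.3/2.2 = 6.045.
Total gain g = 1 − 1/A = 1 − 1/6.045 = 0.8346.
The known gain is 0.24.
g_wv = 0.8346 − 0.24 = 0.59.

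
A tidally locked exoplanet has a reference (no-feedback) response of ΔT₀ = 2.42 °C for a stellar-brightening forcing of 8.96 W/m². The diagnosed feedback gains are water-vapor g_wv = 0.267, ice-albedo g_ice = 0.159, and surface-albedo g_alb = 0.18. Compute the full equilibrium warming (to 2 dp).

Total gain g = 0.267 + 0.159 + 0.18 = 0.606.
Amplification A = 1/(1 − 0.606) = 2.538.
ΔT = 2.42 × 2.538 = 6.14 °C.

6.14 °C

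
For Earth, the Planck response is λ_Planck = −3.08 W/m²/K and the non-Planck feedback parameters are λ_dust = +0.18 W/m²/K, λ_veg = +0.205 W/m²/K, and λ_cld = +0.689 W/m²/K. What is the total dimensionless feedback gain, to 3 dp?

Convert to gains: g_dust = 0.18/3.08 = 0.05844; g_veg = 0.205/3.08 = 0.06656; g_cld = 0.689/3.08 = 0.2237.
Total gain g = 0.3487.

0.349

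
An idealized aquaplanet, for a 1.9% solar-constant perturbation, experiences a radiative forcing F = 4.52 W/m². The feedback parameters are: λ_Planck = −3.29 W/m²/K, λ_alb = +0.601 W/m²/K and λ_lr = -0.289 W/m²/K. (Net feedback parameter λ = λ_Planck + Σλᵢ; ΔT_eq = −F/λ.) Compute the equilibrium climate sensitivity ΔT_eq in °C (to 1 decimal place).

Net feedback parameter λ = (−3.29) + (+0.601) + (-0.289) = -2.978 W/m²/K.
ΔT = −F/λ = −4.52/(-2.978) = 1.5 °C.

1.5 °C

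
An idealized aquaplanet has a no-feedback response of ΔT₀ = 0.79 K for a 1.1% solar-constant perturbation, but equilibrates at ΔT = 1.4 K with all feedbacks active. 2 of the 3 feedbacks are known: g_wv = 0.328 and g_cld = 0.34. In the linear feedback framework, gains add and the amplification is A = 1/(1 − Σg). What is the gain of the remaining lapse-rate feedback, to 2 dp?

-0.23

Amplification A = ΔT/ΔT₀ = 1.4/0.79 = 1.772.
Total gain g = 1 − 1/A = 1 − 1/1.772 = 0.4357.
Known gains sum to 0.328 + 0.34 = 0.668.
g_lr = 0.4357 − 0.668 = -0.23.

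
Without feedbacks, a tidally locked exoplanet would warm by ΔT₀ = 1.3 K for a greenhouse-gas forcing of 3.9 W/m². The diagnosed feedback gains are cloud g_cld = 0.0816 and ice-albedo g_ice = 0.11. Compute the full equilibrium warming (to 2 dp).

1.61 K

Total gain g = 0.0816 + 0.11 = 0.1916.
Amplification A = 1/(1 − 0.1916) = 1.237.
ΔT = 1.3 × 1.237 = 1.61 K.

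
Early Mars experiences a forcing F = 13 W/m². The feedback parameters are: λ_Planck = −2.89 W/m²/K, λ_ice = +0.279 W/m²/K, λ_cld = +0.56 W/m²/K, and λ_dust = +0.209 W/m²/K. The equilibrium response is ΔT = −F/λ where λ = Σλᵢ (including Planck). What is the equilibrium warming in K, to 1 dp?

7.1 K

Net feedback parameter λ = (−2.89) + (+0.279) + (+0.56) + (+0.209) = -1.842 W/m²/K.
ΔT = −F/λ = −13/(-1.842) = 7.1 K.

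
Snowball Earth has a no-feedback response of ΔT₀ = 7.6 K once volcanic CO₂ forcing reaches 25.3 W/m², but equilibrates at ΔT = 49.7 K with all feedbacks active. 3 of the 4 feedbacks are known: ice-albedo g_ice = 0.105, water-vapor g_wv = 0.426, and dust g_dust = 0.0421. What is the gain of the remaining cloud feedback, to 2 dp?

Amplification A = ΔT/ΔT₀ = 49.7/7.6 = 6.539.
Total gain g = 1 − 1/A = 1 − 1/6.539 = 0.8471.
Known gains sum to 0.105 + 0.426 + 0.0421 = 0.5731.
g_cld = 0.8471 − 0.5731 = 0.27.

0.27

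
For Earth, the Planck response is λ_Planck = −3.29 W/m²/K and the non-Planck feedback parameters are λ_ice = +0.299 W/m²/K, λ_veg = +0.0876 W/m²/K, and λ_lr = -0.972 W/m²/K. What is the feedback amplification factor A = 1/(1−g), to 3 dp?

0.849

Convert to gains: g_ice = 0.299/3.29 = 0.09088; g_veg = 0.0876/3.29 = 0.02663; g_lr = -0.972/3.29 = -0.2954.
Total gain g = -0.17789.
A = 1/(1 + 0.17789) = 0.849.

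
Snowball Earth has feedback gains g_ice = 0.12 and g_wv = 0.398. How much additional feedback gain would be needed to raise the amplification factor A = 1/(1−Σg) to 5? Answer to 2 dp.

Current total gain = 0.518.
Target gain for A = 5: g* = 1 − 1/5 = 0.8.
Additional gain needed = 0.8 − 0.518 = 0.28.

0.28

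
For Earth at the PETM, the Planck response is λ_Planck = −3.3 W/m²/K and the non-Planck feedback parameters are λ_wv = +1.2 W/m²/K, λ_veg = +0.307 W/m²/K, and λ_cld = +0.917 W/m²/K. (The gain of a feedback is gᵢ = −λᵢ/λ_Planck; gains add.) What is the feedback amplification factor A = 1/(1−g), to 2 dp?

3.77

Convert to gains: g_wv = 1.2/3.3 = 0.3636; g_veg = 0.307/3.3 = 0.09303; g_cld = 0.917/3.3 = 0.2779.
Total gain g = 0.73453.
A = 1/(1 − 0.73453) = 3.77.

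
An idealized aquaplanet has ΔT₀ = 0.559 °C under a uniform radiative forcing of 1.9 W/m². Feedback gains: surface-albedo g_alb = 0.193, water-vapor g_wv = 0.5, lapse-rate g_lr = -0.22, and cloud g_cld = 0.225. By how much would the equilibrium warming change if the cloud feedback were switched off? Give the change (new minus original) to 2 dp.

Original: g = 0.698, ΔT = 0.559/(1−0.698) = 1.8510 °C.
Without cloud: g' = 0.473, ΔT' = 0.559/(1−0.473) = 1.0607 °C.
Change = 1.0607 − 1.8510 = -0.79 °C.

-0.79 °C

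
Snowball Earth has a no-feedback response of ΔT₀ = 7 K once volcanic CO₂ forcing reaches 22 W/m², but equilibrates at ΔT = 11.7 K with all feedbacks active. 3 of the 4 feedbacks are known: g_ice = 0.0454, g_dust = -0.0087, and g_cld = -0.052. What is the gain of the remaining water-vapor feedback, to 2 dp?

0.42

Amplification A = ΔT/ΔT₀ = 11.7/7 = 1.671.
Total gain g = 1 − 1/A = 1 − 1/1.671 = 0.4016.
Known gains sum to 0.0454 − 0.0087 − 0.052 = -0.0153.
g_wv = 0.4016 + 0.0153 = 0.42.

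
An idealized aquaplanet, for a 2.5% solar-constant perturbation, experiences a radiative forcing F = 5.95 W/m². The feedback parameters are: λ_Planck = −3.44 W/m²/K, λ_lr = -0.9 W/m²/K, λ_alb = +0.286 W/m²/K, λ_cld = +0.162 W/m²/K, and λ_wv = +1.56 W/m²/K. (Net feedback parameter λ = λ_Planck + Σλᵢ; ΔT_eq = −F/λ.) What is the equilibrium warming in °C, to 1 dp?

2.6 °C

Net feedback parameter λ = (−3.44) + (-0.9) + (+0.286) + (+0.162) + (+1.56) = -2.332 W/m²/K.
ΔT = −F/λ = −5.95/(-2.332) = 2.6 °C.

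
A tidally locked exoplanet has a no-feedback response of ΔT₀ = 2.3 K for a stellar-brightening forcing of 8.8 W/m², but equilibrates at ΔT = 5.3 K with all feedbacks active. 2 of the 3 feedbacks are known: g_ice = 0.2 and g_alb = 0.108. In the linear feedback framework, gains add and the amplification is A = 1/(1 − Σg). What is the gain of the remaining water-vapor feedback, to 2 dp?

0.26

Amplification A = ΔT/ΔT₀ = 5.3/2.3 = 2.304.
Total gain g = 1 − 1/A = 1 − 1/2.304 = 0.566.
Known gains sum to 0.2 + 0.108 = 0.308.
g_wv = 0.566 − 0.308 = 0.26.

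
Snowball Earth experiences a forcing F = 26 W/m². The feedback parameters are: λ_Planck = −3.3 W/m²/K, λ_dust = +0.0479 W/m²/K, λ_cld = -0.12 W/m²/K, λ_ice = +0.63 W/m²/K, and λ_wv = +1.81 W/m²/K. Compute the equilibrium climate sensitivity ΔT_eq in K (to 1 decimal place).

Net feedback parameter λ = (−3.3) + (+0.0479) + (-0.12) + (+0.63) + (+1.81) = -0.9321 W/m²/K.
ΔT = −F/λ = −26/(-0.9321) = 27.9 K.

27.9 K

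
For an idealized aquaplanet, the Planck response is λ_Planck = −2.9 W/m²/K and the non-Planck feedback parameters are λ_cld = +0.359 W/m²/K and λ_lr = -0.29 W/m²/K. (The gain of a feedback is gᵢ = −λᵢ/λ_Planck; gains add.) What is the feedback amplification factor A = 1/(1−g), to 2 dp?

1.02

Convert to gains: g_cld = 0.359/2.9 = 0.1238; g_lr = -0.29/2.9 = -0.1.
Total gain g = 0.0238.
A = 1/(1 − 0.0238) = 1.02.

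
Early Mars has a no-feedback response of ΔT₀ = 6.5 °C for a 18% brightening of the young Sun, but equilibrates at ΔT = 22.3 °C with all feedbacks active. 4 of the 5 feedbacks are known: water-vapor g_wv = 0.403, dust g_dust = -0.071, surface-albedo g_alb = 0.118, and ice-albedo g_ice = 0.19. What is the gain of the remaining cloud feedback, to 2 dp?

Amplification A = ΔT/ΔT₀ = 22.3/6.5 = 3.431.
Total gain g = 1 − 1/A = 1 − 1/3.431 = 0.7085.
Known gains sum to 0.403 − 0.071 + 0.118 + 0.19 = 0.64.
g_cld = 0.7085 − 0.64 = 0.07.

0.07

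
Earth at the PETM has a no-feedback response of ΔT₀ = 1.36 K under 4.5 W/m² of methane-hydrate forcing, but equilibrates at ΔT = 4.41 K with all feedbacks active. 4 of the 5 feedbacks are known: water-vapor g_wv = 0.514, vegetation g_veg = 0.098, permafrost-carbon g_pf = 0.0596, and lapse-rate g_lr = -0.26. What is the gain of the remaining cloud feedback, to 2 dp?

0.28

Amplification A = ΔT/ΔT₀ = 4.41/1.36 = 3.243.
Total gain g = 1 − 1/A = 1 − 1/3.243 = 0.6916.
Known gains sum to 0.514 + 0.098 + 0.0596 − 0.26 = 0.4116.
g_cld = 0.6916 − 0.4116 = 0.28.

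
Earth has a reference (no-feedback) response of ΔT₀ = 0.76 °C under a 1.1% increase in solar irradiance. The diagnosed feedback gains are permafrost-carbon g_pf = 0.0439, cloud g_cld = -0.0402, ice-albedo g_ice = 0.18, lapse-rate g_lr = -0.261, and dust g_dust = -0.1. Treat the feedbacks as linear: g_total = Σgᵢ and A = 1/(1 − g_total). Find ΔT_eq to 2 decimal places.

Total gain g = 0.0439 − 0.0402 + 0.18 − 0.261 − 0.1 = -0.1773.
Amplification A = 1/(1 + 0.1773) = 0.8494.
ΔT = 0.76 × 0.8494 = 0.65 °C.

0.65 °C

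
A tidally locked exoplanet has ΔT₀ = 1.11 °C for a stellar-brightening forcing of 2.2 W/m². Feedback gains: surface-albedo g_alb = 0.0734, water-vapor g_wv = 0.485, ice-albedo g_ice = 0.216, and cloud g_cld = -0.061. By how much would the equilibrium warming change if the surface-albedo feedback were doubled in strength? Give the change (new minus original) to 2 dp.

Original: g = 0.7134, ΔT = 1.11/(1−0.7134) = 3.8730 °C.
With doubled surface-albedo: g' = 0.7868, ΔT' = 1.11/(1−0.7868) = 5.2064 °C.
Change = 5.2064 − 3.8730 = 1.33 °C.

1.33 °C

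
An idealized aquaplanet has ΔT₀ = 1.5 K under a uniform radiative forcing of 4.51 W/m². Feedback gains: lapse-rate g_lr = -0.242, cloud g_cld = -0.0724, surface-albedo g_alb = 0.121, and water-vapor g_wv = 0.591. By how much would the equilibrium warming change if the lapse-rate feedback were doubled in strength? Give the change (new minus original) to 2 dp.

-0.71 K

Original: g = 0.3976, ΔT = 1.5/(1−0.3976) = 2.4900 K.
With doubled lapse-rate: g' = 0.1556, ΔT' = 1.5/(1−0.1556) = 1.7764 K.
Change = 1.7764 − 2.4900 = -0.71 K.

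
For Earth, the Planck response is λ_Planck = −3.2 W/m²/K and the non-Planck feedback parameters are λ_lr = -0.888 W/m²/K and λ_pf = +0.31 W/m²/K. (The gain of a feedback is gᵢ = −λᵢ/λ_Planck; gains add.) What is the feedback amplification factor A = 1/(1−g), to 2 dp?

0.85

Convert to gains: g_lr = -0.888/3.2 = -0.2775; g_pf = 0.31/3.2 = 0.09687.
Total gain g = -0.18063.
A = 1/(1 + 0.18063) = 0.85.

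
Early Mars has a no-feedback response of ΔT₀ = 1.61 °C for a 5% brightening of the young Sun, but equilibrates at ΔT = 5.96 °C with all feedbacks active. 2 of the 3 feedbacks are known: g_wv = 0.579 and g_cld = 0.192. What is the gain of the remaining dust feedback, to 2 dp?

-0.04

Amplification A = ΔT/ΔT₀ = 5.96/1.61 = 3.702.
Total gain g = 1 − 1/A = 1 − 1/3.702 = 0.7299.
Known gains sum to 0.579 + 0.192 = 0.771.
g_dust = 0.7299 − 0.771 = -0.04.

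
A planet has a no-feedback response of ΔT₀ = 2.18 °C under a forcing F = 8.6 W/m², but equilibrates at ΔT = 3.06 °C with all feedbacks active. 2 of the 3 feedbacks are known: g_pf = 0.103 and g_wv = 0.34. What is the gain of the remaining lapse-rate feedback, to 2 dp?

-0.16

Amplification A = ΔT/ΔT₀ = 3.06/2.18 = 1.404.
Total gain g = 1 − 1/A = 1 − 1/1.404 = 0.2877.
Known gains sum to 0.103 + 0.34 = 0.443.
g_lr = 0.2877 − 0.443 = -0.16.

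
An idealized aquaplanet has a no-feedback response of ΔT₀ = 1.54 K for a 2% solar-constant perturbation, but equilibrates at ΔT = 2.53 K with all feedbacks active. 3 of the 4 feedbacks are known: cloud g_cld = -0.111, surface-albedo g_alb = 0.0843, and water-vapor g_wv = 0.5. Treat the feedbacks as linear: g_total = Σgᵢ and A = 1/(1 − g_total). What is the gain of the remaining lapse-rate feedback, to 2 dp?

-0.08

Amplification A = ΔT/ΔT₀ = 2.53/1.54 = 1.643.
Total gain g = 1 − 1/A = 1 − 1/1.643 = 0.3914.
Known gains sum to -0.111 + 0.0843 + 0.5 = 0.4733.
g_lr = 0.3914 − 0.4733 = -0.08.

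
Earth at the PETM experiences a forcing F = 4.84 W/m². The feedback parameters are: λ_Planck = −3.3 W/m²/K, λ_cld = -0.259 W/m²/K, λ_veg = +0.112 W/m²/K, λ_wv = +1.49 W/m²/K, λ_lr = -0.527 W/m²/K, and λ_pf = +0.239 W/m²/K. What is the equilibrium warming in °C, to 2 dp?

2.16 °C

Net feedback parameter λ = (−3.3) + (-0.259) + (+0.112) + (+1.49) + (-0.527) + (+0.239) = -2.245 W/m²/K.
ΔT = −F/λ = −4.84/(-2.245) = 2.16 °C.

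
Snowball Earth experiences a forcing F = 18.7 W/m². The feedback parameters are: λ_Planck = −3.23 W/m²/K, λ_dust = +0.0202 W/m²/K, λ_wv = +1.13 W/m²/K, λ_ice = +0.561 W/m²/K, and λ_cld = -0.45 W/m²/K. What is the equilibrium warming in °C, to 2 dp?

9.50 °C

Net feedback parameter λ = (−3.23) + (+0.0202) + (+1.13) + (+0.561) + (-0.45) = -1.9688 W/m²/K.
ΔT = −F/λ = −18.7/(-1.9688) = 9.50 °C.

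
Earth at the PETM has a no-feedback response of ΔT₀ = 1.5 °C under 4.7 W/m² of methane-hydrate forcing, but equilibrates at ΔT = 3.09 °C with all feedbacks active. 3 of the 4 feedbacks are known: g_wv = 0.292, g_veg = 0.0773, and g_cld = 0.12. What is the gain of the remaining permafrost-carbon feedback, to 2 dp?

0.03

Amplification A = ΔT/ΔT₀ = 3.09/1.5 = 2.06.
Total gain g = 1 − 1/A = 1 − 1/2.06 = 0.5146.
Known gains sum to 0.292 + 0.0773 + 0.12 = 0.4893.
g_pf = 0.5146 − 0.4893 = 0.03.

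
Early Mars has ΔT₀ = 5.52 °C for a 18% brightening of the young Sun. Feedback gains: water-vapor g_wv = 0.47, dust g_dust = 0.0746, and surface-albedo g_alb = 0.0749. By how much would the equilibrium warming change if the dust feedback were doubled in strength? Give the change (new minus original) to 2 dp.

3.54 °C

Original: g = 0.6195, ΔT = 5.52/(1−0.6195) = 14.5072 °C.
With doubled dust: g' = 0.6941, ΔT' = 5.52/(1−0.6941) = 18.0451 °C.
Change = 18.0451 − 14.5072 = 3.54 °C.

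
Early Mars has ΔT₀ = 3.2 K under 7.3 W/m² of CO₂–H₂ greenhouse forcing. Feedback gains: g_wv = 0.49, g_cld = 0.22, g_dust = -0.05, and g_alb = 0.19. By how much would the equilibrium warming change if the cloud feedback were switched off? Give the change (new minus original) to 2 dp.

Original: g = 0.85, ΔT = 3.2/(1−0.85) = 21.3333 K.
Without cloud: g' = 0.63, ΔT' = 3.2/(1−0.63) = 8.6486 K.
Change = 8.6486 − 21.3333 = -12.68 K.

-12.68 K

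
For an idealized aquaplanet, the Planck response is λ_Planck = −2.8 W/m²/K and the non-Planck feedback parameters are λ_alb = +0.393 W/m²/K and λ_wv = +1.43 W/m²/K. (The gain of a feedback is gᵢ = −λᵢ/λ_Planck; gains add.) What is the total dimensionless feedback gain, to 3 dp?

Convert to gains: g_alb = 0.393/2.8 = 0.1404; g_wv = 1.43/2.8 = 0.5107.
Total gain g = 0.6511.

0.651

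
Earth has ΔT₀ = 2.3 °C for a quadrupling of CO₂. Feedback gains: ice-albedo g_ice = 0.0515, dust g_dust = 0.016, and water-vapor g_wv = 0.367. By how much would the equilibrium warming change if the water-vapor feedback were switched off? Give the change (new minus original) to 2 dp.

-1.60 °C

Original: g = 0.4345, ΔT = 2.3/(1−0.4345) = 4.0672 °C.
Without water-vapor: g' = 0.0675, ΔT' = 2.3/(1−0.0675) = 2.4665 °C.
Change = 2.4665 − 4.0672 = -1.60 °C.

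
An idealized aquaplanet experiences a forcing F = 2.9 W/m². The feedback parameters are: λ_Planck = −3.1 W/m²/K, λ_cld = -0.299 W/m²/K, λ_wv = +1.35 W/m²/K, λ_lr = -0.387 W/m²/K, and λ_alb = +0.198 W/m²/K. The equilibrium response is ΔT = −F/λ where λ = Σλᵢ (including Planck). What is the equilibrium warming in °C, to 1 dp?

Net feedback parameter λ = (−3.1) + (-0.299) + (+1.35) + (-0.387) + (+0.198) = -2.238 W/m²/K.
ΔT = −F/λ = −2.9/(-2.238) = 1.3 °C.

1.3 °C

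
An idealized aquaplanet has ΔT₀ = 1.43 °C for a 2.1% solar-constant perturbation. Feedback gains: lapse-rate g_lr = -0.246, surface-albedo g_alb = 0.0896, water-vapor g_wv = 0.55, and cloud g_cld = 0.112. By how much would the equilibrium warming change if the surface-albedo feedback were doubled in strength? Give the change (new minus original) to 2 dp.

0.64 °C

Original: g = 0.5056, ΔT = 1.43/(1−0.5056) = 2.8924 °C.
With doubled surface-albedo: g' = 0.5952, ΔT' = 1.43/(1−0.5952) = 3.5326 °C.
Change = 3.5326 − 2.8924 = 0.64 °C.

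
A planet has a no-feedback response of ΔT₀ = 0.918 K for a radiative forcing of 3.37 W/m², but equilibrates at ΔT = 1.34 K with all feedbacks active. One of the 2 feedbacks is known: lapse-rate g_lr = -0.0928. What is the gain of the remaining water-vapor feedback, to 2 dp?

Amplification A = ΔT/ΔT₀ = 1.34/0.918 = 1.46.
Total gain g = 1 − 1/A = 1 − 1/1.46 = 0.3151.
The known gain is -0.0928.
g_wv = 0.3151 + 0.0928 = 0.41.

0.41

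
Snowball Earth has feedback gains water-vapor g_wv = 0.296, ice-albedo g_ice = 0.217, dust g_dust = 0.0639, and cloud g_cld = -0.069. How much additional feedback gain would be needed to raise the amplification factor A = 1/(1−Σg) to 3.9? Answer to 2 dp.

0.24

Current total gain = 0.5079.
Target gain for A = 3.9: g* = 1 − 1/3.9 = 0.7436.
Additional gain needed = 0.7436 − 0.5079 = 0.24.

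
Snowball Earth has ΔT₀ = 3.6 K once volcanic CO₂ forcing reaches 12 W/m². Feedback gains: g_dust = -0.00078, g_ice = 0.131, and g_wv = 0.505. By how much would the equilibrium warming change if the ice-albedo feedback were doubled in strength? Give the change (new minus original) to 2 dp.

5.53 K

Original: g = 0.63522, ΔT = 3.6/(1−0.63522) = 9.8690 K.
With doubled ice-albedo: g' = 0.76622, ΔT' = 3.6/(1−0.76622) = 15.3991 K.
Change = 15.3991 − 9.8690 = 5.53 K.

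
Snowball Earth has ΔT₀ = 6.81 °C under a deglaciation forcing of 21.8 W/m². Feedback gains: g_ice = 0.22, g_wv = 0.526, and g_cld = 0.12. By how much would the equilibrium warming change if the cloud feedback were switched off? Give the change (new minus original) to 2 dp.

-24.01 °C

Original: g = 0.866, ΔT = 6.81/(1−0.866) = 50.8209 °C.
Without cloud: g' = 0.746, ΔT' = 6.81/(1−0.746) = 26.8110 °C.
Change = 26.8110 − 50.8209 = -24.01 °C.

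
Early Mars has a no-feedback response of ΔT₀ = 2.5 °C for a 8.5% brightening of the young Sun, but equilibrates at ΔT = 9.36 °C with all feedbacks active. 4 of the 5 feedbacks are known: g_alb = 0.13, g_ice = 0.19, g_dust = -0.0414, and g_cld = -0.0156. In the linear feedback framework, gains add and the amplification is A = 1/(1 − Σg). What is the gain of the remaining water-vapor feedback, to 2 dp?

0.47

Amplification A = ΔT/ΔT₀ = 9.36/2.5 = 3.744.
Total gain g = 1 − 1/A = 1 − 1/3.744 = 0.7329.
Known gains sum to 0.13 + 0.19 − 0.0414 − 0.0156 = 0.263.
g_wv = 0.7329 − 0.263 = 0.47.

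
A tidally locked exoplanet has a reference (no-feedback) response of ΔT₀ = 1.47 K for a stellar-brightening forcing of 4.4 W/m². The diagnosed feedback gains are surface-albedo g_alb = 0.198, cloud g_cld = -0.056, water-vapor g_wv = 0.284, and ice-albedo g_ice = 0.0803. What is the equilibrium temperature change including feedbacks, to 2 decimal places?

Total gain g = 0.198 − 0.056 + 0.284 + 0.0803 = 0.5063.
Amplification A = 1/(1 − 0.5063) = 2.026.
ΔT = 1.47 × 2.026 = 2.98 K.

2.98 K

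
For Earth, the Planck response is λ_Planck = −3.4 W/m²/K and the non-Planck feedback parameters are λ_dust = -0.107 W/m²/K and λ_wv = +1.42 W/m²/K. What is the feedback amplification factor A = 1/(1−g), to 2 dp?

Convert to gains: g_dust = -0.107/3.4 = -0.03147; g_wv = 1.42/3.4 = 0.4176.
Total gain g = 0.38613.
A = 1/(1 − 0.38613) = 1.63.

1.63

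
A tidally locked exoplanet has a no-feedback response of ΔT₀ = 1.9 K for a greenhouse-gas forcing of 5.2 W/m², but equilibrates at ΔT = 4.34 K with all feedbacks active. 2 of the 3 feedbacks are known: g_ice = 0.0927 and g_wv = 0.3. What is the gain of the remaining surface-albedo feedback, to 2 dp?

0.17

Amplification A = ΔT/ΔT₀ = 4.34/1.9 = 2.284.
Total gain g = 1 − 1/A = 1 − 1/2.284 = 0.5622.
Known gains sum to 0.0927 + 0.3 = 0.3927.
g_alb = 0.5622 − 0.3927 = 0.17.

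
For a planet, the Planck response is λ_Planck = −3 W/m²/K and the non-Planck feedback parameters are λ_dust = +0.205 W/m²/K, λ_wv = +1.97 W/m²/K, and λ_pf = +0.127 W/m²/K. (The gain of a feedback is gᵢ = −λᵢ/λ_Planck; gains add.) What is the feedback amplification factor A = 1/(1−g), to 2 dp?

Convert to gains: g_dust = 0.205/3 = 0.06833; g_wv = 1.97/3 = 0.6567; g_pf = 0.127/3 = 0.04233.
Total gain g = 0.76736.
A = 1/(1 − 0.76736) = 4.30.

4.30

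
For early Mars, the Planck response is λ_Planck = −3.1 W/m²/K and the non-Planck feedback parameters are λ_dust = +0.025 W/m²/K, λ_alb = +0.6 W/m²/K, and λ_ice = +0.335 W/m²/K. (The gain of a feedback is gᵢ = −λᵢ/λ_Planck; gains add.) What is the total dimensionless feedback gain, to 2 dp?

0.31

Convert to gains: g_dust = 0.025/3.1 = 0.008065; g_alb = 0.6/3.1 = 0.1935; g_ice = 0.335/3.1 = 0.1081.
Total gain g = 0.309665.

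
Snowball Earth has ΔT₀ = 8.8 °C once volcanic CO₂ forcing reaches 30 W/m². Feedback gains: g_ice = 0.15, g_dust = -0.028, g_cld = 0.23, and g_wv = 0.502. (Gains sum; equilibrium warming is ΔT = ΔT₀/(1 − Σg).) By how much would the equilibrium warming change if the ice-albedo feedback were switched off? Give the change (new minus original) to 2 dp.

-30.54 °C

Original: g = 0.854, ΔT = 8.8/(1−0.854) = 60.2740 °C.
Without ice-albedo: g' = 0.704, ΔT' = 8.8/(1−0.704) = 29.7297 °C.
Change = 29.7297 − 60.2740 = -30.54 °C.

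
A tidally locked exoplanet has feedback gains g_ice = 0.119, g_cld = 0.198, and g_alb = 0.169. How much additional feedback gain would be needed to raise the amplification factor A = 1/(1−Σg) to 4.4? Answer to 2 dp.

0.29

Current total gain = 0.486.
Target gain for A = 4.4: g* = 1 − 1/4.4 = 0.7727.
Additional gain needed = 0.7727 − 0.486 = 0.29.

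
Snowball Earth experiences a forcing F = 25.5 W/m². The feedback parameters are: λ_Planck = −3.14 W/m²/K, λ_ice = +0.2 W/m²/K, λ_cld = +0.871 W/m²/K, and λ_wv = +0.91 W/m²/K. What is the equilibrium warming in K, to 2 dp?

Net feedback parameter λ = (−3.14) + (+0.2) + (+0.871) + (+0.91) = -1.159 W/m²/K.
ΔT = −F/λ = −25.5/(-1.159) = 22.00 K.

22.00 K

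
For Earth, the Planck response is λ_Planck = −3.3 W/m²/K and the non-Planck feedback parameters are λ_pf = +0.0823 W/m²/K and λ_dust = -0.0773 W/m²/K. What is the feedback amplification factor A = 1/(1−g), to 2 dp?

Convert to gains: g_pf = 0.0823/3.3 = 0.02494; g_dust = -0.0773/3.3 = -0.02342.
Total gain g = 0.00152.
A = 1/(1 − 0.00152) = 1.00.

1.00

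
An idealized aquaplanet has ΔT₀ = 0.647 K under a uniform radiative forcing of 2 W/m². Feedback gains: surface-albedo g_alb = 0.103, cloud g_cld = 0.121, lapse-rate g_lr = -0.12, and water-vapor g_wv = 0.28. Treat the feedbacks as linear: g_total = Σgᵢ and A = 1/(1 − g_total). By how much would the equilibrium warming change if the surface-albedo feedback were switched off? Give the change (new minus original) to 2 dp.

-0.15 K

Original: g = 0.384, ΔT = 0.647/(1−0.384) = 1.0503 K.
Without surface-albedo: g' = 0.281, ΔT' = 0.647/(1−0.281) = 0.8999 K.
Change = 0.8999 − 1.0503 = -0.15 K.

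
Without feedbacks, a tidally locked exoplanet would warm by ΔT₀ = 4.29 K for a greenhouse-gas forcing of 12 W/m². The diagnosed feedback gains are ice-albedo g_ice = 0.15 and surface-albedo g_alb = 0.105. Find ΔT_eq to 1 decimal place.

Total gain g = 0.15 + 0.105 = 0.255.
Amplification A = 1/(1 − 0.255) = 1.342.
ΔT = 4.29 × 1.342 = 5.8 K.

5.8 K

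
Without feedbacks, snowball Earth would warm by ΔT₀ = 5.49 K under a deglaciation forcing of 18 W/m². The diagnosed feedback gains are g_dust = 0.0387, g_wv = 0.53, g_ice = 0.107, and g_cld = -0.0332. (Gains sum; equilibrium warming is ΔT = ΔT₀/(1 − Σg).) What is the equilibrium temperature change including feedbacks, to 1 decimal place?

15.4 K

Total gain g = 0.0387 + 0.53 + 0.107 − 0.0332 = 0.6425.
Amplification A = 1/(1 − 0.6425) = 2.797.
ΔT = 5.49 × 2.797 = 15.4 K.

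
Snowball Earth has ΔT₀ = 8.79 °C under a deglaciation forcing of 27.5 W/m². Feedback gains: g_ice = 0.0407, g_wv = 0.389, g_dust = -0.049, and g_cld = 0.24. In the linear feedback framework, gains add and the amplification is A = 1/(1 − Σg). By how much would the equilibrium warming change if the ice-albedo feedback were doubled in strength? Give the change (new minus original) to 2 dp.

2.79 °C

Original: g = 0.6207, ΔT = 8.79/(1−0.6207) = 23.1743 °C.
With doubled ice-albedo: g' = 0.6614, ΔT' = 8.79/(1−0.6614) = 25.9598 °C.
Change = 25.9598 − 23.1743 = 2.79 °C.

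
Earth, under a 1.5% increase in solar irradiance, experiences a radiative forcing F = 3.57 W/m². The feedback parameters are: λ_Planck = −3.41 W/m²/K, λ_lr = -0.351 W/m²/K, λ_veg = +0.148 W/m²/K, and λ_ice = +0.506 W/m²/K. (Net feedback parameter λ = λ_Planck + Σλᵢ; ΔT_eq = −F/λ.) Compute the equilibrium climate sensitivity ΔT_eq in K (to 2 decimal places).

1.15 K

Net feedback parameter λ = (−3.41) + (-0.351) + (+0.148) + (+0.506) = -3.107 W/m²/K.
ΔT = −F/λ = −3.57/(-3.107) = 1.15 K.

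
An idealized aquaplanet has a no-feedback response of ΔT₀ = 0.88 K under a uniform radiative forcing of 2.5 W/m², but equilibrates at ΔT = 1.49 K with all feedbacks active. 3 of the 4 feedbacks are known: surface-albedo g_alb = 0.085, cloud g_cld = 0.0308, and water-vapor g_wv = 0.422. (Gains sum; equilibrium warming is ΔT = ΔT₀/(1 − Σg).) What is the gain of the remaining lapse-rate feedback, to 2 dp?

-0.13

Amplification A = ΔT/ΔT₀ = 1.49/0.88 = 1.693.
Total gain g = 1 − 1/A = 1 − 1/1.693 = 0.4093.
Known gains sum to 0.085 + 0.0308 + 0.422 = 0.5378.
g_lr = 0.4093 − 0.5378 = -0.13.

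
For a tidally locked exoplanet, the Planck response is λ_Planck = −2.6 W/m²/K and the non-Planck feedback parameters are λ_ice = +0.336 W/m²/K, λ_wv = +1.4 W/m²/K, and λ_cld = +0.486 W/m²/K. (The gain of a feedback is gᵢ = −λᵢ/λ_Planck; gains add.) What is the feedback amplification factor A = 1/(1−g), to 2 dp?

6.88

Convert to gains: g_ice = 0.336/2.6 = 0.1292; g_wv = 1.4/2.6 = 0.5385; g_cld = 0.486/2.6 = 0.1869.
Total gain g = 0.8546.
A = 1/(1 − 0.8546) = 6.88.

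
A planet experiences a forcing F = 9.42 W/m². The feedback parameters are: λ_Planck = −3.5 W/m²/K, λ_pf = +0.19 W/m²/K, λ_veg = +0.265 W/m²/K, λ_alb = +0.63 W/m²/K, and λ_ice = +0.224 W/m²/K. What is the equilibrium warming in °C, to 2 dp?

Net feedback parameter λ = (−3.5) + (+0.19) + (+0.265) + (+0.63) + (+0.224) = -2.191 W/m²/K.
ΔT = −F/λ = −9.42/(-2.191) = 4.30 °C.

4.30 °C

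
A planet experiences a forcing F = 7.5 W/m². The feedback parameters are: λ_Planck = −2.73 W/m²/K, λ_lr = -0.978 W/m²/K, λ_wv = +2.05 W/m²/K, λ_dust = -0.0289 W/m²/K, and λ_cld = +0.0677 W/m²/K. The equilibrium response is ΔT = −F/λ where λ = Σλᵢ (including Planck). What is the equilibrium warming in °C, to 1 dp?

4.6 °C

Net feedback parameter λ = (−2.73) + (-0.978) + (+2.05) + (-0.0289) + (+0.0677) = -1.6192 W/m²/K.
ΔT = −F/λ = −7.5/(-1.6192) = 4.6 °C.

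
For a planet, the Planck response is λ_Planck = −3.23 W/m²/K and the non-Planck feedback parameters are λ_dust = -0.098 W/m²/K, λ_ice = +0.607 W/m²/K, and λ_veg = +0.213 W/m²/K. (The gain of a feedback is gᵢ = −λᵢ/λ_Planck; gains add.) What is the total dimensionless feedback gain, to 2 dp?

0.22

Convert to gains: g_dust = -0.098/3.23 = -0.03034; g_ice = 0.607/3.23 = 0.1879; g_veg = 0.213/3.23 = 0.06594.
Total gain g = 0.2235.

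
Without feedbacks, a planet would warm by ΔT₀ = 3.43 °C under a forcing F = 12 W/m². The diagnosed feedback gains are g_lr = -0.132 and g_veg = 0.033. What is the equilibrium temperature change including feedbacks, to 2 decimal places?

3.12 °C

Total gain g = -0.132 + 0.033 = -0.099.
Amplification A = 1/(1 + 0.099) = 0.9099.
ΔT = 3.43 × 0.9099 = 3.12 °C.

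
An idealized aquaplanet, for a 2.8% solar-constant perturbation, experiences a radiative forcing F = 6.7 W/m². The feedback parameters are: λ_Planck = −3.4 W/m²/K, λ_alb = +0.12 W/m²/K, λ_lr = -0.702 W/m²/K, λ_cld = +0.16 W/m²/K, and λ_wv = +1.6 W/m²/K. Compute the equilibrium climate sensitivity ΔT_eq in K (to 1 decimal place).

3.0 K

Net feedback parameter λ = (−3.4) + (+0.12) + (-0.702) + (+0.16) + (+1.6) = -2.222 W/m²/K.
ΔT = −F/λ = −6.7/(-2.222) = 3.0 K.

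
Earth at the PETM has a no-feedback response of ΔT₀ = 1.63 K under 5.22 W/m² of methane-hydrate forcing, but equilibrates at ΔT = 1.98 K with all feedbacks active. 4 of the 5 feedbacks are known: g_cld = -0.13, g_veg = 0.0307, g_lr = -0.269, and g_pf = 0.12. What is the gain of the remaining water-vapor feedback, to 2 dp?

Amplification A = ΔT/ΔT₀ = 1.98/1.63 = 1.215.
Total gain g = 1 − 1/A = 1 − 1/1.215 = 0.177.
Known gains sum to -0.13 + 0.0307 − 0.269 + 0.12 = -0.2483.
g_wv = 0.177 + 0.2483 = 0.43.

0.43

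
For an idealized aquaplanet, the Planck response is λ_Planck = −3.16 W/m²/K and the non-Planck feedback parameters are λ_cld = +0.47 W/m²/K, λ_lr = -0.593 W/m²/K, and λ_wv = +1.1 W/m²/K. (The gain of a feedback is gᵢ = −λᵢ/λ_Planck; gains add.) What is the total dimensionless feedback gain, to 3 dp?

Convert to gains: g_cld = 0.47/3.16 = 0.1487; g_lr = -0.593/3.16 = -0.1877; g_wv = 1.1/3.16 = 0.3481.
Total gain g = 0.3091.

0.309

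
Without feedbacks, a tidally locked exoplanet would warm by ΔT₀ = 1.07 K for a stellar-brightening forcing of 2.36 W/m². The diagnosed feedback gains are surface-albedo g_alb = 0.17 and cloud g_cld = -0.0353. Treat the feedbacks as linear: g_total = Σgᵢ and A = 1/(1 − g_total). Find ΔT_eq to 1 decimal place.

1.2 K

Total gain g = 0.17 − 0.0353 = 0.1347.
Amplification A = 1/(1 − 0.1347) = 1.156.
ΔT = 1.07 × 1.156 = 1.2 K.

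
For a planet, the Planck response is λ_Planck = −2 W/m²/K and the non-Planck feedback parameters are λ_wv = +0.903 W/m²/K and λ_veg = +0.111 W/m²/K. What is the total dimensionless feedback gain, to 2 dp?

Convert to gains: g_wv = 0.903/2 = 0.4515; g_veg = 0.111/2 = 0.0555.
Total gain g = 0.507.

0.51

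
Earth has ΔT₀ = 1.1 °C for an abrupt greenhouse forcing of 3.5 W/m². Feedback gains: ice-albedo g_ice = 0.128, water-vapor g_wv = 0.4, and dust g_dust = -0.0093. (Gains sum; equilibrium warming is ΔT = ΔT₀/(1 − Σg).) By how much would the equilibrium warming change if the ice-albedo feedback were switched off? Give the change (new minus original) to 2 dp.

-0.48 °C

Original: g = 0.5187, ΔT = 1.1/(1−0.5187) = 2.2855 °C.
Without ice-albedo: g' = 0.3907, ΔT' = 1.1/(1−0.3907) = 1.8054 °C.
Change = 1.8054 − 2.2855 = -0.48 °C.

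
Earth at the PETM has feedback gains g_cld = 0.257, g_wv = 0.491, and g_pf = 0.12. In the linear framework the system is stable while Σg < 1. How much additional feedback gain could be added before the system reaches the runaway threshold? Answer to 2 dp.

0.13

Current total gain = 0.257 + 0.491 + 0.12 = 0.868.
Margin to runaway = 1 − 0.868 = 0.13.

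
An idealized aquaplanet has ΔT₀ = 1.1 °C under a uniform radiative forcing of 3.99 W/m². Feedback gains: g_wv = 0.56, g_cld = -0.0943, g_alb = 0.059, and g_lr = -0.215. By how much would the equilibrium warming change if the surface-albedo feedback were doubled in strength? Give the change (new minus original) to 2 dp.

0.15 °C

Original: g = 0.3097, ΔT = 1.1/(1−0.3097) = 1.5935 °C.
With doubled surface-albedo: g' = 0.3687, ΔT' = 1.1/(1−0.3687) = 1.7424 °C.
Change = 1.7424 − 1.5935 = 0.15 °C.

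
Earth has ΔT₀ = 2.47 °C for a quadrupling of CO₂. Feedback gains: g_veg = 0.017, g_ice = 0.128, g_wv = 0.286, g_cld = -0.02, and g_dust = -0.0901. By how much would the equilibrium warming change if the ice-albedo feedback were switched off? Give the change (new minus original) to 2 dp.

-0.58 °C

Original: g = 0.3209, ΔT = 2.47/(1−0.3209) = 3.6372 °C.
Without ice-albedo: g' = 0.1929, ΔT' = 2.47/(1−0.1929) = 3.0603 °C.
Change = 3.0603 − 3.6372 = -0.58 °C.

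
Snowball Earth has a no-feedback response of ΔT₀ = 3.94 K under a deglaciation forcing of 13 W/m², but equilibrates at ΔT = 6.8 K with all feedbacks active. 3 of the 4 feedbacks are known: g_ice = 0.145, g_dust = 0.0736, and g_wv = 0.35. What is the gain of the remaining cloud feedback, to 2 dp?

Amplification A = ΔT/ΔT₀ = 6.8/3.94 = 1.726.
Total gain g = 1 − 1/A = 1 − 1/1.726 = 0.4206.
Known gains sum to 0.145 + 0.0736 + 0.35 = 0.5686.
g_cld = 0.4206 − 0.5686 = -0.15.

-0.15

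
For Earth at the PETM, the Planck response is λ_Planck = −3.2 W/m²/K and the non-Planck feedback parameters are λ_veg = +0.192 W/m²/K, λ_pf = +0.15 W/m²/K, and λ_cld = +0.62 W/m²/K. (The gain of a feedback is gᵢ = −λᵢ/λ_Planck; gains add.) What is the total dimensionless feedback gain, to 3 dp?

0.301

Convert to gains: g_veg = 0.192/3.2 = 0.06; g_pf = 0.15/3.2 = 0.04687; g_cld = 0.62/3.2 = 0.1937.
Total gain g = 0.30057.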